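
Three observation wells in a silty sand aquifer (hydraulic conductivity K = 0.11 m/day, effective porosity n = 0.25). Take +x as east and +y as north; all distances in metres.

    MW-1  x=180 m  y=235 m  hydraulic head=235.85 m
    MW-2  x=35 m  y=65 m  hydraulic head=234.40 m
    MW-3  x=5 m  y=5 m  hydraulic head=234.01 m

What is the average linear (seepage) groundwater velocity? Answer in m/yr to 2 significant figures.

Taking MW-1 as reference: MW-2−MW-1 = (-145, -170, -1.45); MW-3−MW-1 = (-175, -230, -1.84).
Determinant of the coordinate differences = (-145)·(-230) − (-175)·(-170) = 3600.
∂h/∂x = [(-1.45)·(-230) − (-1.84)·(-170)] / 3600 = +0.005750
∂h/∂y = [(-145)·(-1.84) − (-175)·(-1.45)] / 3600 = +0.003625
|∇h| = √(0.005750² + 0.003625²) = 0.006797
Seepage velocity v = K·i/n = 0.11 × 0.006797 / 0.25 = 0.002991 m/day = 1.092 m/yr.

1.1 m/yr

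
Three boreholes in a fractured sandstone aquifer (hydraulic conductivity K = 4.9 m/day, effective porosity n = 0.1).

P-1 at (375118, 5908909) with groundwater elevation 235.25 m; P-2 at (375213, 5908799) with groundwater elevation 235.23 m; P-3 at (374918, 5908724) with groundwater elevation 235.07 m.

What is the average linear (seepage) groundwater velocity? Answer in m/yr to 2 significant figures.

12 m/yr

Three-point gradient (reference P-1): Δ to P-2 = (95, -110, -0.02), Δ to P-3 = (-200, -185, -0.18).
∂h/∂x = +0.0004068, ∂h/∂y = +0.0005332 (det = -39575).
|∇h| = √(0.0004068² + 0.0005332²) = 0.0006707
Seepage velocity v = K·i/n = 4.9 × 0.0006707 / 0.1 = 0.03286 m/day = 12 m/yr.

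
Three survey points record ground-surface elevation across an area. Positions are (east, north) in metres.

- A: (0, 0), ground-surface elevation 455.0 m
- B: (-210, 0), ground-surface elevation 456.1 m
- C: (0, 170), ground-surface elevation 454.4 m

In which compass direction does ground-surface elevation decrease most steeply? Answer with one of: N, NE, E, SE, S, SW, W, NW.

∂z/∂x = (456.1 − 455.0) / (-210 − 0) = -0.005238
∂z/∂y = (454.4 − 455.0) / (170 − 0) = -0.003529
Steepest decrease is along −∇f = (+0.005238 E, +0.003529 N) → northeast.

NE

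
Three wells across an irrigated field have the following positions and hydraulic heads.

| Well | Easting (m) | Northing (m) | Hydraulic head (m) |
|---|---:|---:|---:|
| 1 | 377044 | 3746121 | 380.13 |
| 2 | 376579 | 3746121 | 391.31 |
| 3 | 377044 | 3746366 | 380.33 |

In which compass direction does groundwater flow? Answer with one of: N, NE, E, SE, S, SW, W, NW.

E

∂h/∂x = (391.31 − 380.13) / (376579 − 377044) = -0.02404
∂h/∂y = (380.33 − 380.13) / (3746366 − 3746121) = +0.0008163
Flow = −∇h = (+0.02404 east, -0.0008163 north), which points east.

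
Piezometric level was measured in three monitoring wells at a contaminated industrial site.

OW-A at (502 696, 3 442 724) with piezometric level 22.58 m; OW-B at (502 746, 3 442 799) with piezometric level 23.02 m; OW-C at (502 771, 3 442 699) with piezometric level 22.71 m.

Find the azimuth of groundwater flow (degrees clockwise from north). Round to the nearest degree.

Differences from OW-A: to OW-B (Δx, Δy, Δh) = (50, 75, +0.44); to OW-C = (75, -25, +0.13).
Solve a·Δx + b·Δy = Δh: det = 50·(-25) − 75·75 = -6875.
∂h/∂x = [(+0.44)·(-25) − (+0.13)·75] / -6875 = +0.003018
∂h/∂y = [50·(+0.13) − 75·(+0.44)] / -6875 = +0.003855
Flow direction (−∇h) has components (-0.003018 E, -0.003855 N).
Azimuth = atan2(E, N) = atan2(-0.003018, -0.003855) = 218.1° ≈ 218°.

218°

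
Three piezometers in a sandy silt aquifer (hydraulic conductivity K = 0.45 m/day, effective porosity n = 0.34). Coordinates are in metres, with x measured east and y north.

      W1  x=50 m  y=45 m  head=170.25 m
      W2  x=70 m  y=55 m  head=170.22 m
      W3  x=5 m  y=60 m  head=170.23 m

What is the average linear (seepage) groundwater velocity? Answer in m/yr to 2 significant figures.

1.1 m/yr

With h = a·x + b·y + c and W1 as origin, the differences give:
  20·a + 10·b = -0.03
  (-45)·a + 15·b = -0.02
Eliminate b (×15 and ×10, subtract): 750·a = -0.250 → a = ∂h/∂x = -0.0003333
Back-substitute: b = ∂h/∂y = -0.002333.
|∇h| = √(-0.0003333² + -0.002333²) = 0.002357
Seepage velocity v = K·i/n = 0.45 × 0.002357 / 0.34 = 0.00312 m/day = 1.14 m/yr.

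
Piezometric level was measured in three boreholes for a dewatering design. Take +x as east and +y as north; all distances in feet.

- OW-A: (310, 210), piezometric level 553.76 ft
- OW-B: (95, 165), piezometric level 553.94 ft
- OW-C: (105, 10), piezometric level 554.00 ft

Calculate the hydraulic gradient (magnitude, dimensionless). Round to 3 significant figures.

0.000864

With h = a·x + b·y + c and OW-A as origin, the differences give:
  (-215)·a + (-45)·b = +0.18
  (-205)·a + (-200)·b = +0.24
Eliminate b (×(-200) and ×(-45), subtract): 33775·a = -25.200 → a = ∂h/∂x = -0.0007461
Back-substitute: b = ∂h/∂y = -0.0004352.
|∇h| = √(-0.0007461² + -0.0004352²) = 0.0008638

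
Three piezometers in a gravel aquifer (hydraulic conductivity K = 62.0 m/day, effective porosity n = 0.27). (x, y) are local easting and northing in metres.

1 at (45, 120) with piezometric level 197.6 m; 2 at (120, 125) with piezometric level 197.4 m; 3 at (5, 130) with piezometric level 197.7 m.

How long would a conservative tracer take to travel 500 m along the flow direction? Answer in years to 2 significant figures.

2.2 years

Differences from 1: to 2 (Δx, Δy, Δh) = (75, 5, -0.2); to 3 = (-40, 10, +0.1).
Solve a·Δx + b·Δy = Δh: det = 75·10 − (-40)·5 = 950.
∂h/∂x = [(-0.2)·10 − (+0.1)·5] / 950 = -0.002632
∂h/∂y = [75·(+0.1) − (-40)·(-0.2)] / 950 = -0.0005263
|∇h| = √(-0.002632² + -0.0005263²) = 0.002684
Seepage velocity v = K·i/n = 62.0 × 0.002684 / 0.27 = 0.6163 m/day.
t = 500 / 0.6163 = 811.3 days = 2.22 years.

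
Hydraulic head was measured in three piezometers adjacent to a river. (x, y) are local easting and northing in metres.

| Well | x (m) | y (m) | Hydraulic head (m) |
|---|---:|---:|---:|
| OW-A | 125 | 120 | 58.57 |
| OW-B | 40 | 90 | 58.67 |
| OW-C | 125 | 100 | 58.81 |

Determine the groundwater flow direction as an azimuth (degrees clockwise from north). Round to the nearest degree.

Taking OW-A as reference: OW-B−OW-A = (-85, -30, +0.10); OW-C−OW-A = (0, -20, +0.24).
Solve a·Δx + b·Δy = Δh: det = (-85)·(-20) − 0·(-30) = 1700.
∂h/∂x = [(+0.10)·(-20) − (+0.24)·(-30)] / 1700 = +0.003059
∂h/∂y = [(-85)·(+0.24) − 0·(+0.10)] / 1700 = -0.01200
Flow direction (−∇h) has components (-0.003059 E, +0.01200 N).
Azimuth = atan2(E, N) = atan2(-0.003059, +0.01200) = 345.7° ≈ 346°.

346°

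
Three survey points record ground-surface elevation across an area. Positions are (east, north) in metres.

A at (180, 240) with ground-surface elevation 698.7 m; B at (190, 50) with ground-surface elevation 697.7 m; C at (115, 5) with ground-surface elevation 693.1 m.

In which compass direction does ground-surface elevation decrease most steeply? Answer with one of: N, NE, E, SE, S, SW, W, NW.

With z = a·x + b·y + c and A as origin, the differences give:
  10·a + (-190)·b = -1.0
  (-65)·a + (-235)·b = -5.6
Eliminate b (×(-235) and ×(-190), subtract): -14700·a = -829.00 → a = ∂z/∂x = +0.05639
Back-substitute: b = ∂z/∂y = +0.008231.
Steepest decrease is along −∇f = (-0.05639 E, -0.008231 N) → west.

W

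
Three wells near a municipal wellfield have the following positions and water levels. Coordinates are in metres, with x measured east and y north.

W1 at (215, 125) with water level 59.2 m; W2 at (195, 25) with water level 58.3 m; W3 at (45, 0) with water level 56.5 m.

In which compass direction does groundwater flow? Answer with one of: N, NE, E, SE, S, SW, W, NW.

Taking W1 as reference: W2−W1 = (-20, -100, -0.9); W3−W1 = (-170, -125, -2.7).
Solve a·Δx + b·Δy = Δh: det = (-20)·(-125) − (-170)·(-100) = -14500.
∂h/∂x = [(-0.9)·(-125) − (-2.7)·(-100)] / -14500 = +0.01086
∂h/∂y = [(-20)·(-2.7) − (-170)·(-0.9)] / -14500 = +0.006828
Flow = −∇h = (-0.01086 east, -0.006828 north), which points southwest.

SW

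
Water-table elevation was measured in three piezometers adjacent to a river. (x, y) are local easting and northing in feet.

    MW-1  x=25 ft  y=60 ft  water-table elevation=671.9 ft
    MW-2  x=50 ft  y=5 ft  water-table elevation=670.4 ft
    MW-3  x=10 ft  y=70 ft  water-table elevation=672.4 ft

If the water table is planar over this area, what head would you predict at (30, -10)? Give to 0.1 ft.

670.6 ft

With h = a·x + b·y + c and MW-1 as origin, the differences give:
  25·a + (-55)·b = -1.5
  (-15)·a + 10·b = +0.5
Eliminate b (×10 and ×(-55), subtract): -575·a = 12.50 → a = ∂h/∂x = -0.02174
Back-substitute: b = ∂h/∂y = +0.01739.
h(30, -10) = 671.9 + (-0.02174)·(5) + (+0.01739)·(-70) = 671.9 -0.109 -1.217 = 670.574 ft.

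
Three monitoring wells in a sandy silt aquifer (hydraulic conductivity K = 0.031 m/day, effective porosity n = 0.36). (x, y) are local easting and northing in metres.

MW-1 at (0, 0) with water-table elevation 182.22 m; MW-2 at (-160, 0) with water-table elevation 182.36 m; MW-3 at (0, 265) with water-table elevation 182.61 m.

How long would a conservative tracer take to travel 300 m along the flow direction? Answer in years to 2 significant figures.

5600 years

∂h/∂x = (182.36 − 182.22) / (-160 − 0) = -0.0008750
∂h/∂y = (182.61 − 182.22) / (265 − 0) = +0.001472
|∇h| = √(-0.0008750² + 0.001472²) = 0.001712
Seepage velocity v = K·i/n = 0.031 × 0.001712 / 0.36 = 0.0001474 m/day.
t = 300 / 0.0001474 = 2.035e+06 days = 5.57e+03 years.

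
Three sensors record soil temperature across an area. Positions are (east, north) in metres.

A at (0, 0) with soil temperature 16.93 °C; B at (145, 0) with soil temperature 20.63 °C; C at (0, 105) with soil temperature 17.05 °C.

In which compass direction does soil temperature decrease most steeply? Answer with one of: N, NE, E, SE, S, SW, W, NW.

W

∂T/∂x = (20.63 − 16.93) / (145 − 0) = +0.02552
∂T/∂y = (17.05 − 16.93) / (105 − 0) = +0.001143
Steepest decrease is along −∇f = (-0.02552 E, -0.001143 N) → west.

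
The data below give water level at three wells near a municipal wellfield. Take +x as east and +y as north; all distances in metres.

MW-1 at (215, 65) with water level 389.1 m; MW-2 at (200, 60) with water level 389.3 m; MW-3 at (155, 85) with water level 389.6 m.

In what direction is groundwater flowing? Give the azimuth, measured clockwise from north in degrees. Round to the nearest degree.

055°

Differences from MW-1: to MW-2 (Δx, Δy, Δh) = (-15, -5, +0.2); to MW-3 = (-60, 20, +0.5).
Determinant of the coordinate differences = (-15)·20 − (-60)·(-5) = -600.
∂h/∂x = [(+0.2)·20 − (+0.5)·(-5)] / -600 = -0.01083
∂h/∂y = [(-15)·(+0.5) − (-60)·(+0.2)] / -600 = -0.007500
Flow direction (−∇h) has components (+0.01083 E, +0.007500 N).
Azimuth = atan2(E, N) = atan2(+0.01083, +0.007500) = 55.3° ≈ 055°.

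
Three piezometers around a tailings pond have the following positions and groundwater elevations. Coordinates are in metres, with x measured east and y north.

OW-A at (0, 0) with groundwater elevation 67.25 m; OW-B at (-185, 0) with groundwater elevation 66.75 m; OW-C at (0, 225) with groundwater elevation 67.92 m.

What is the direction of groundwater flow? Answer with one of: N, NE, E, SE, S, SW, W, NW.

SW

∂h/∂x = (66.75 − 67.25) / (-185 − 0) = +0.002703
∂h/∂y = (67.92 − 67.25) / (225 − 0) = +0.002978
Flow = −∇h = (-0.002703 east, -0.002978 north), which points southwest.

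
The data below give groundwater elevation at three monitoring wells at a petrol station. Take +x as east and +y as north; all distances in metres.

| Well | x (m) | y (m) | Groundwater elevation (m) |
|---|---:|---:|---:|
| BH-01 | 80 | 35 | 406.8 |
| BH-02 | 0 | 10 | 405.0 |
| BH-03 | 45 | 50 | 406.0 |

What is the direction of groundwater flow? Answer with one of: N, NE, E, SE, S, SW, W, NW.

W

With h = a·x + b·y + c and BH-01 as origin, the differences give:
  (-80)·a + (-25)·b = -1.8
  (-35)·a + 15·b = -0.8
Eliminate b (×15 and ×(-25), subtract): -2075·a = -47.00 → a = ∂h/∂x = +0.02265
Back-substitute: b = ∂h/∂y = -0.0004819.
Flow = −∇h = (-0.02265 east, +0.0004819 north), which points west.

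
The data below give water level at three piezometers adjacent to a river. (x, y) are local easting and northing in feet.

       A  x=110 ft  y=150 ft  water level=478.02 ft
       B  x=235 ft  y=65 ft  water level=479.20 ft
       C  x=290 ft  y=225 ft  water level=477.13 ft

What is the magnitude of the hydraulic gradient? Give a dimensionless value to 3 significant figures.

0.0131

Differences from A: to B (Δx, Δy, Δh) = (125, -85, +1.18); to C = (180, 75, -0.89).
Determinant of the coordinate differences = 125·75 − 180·(-85) = 24675.
∂h/∂x = [(+1.18)·75 − (-0.89)·(-85)] / 24675 = +0.0005208
∂h/∂y = [125·(-0.89) − 180·(+1.18)] / 24675 = -0.01312
|∇h| = √(0.0005208² + -0.01312²) = 0.01313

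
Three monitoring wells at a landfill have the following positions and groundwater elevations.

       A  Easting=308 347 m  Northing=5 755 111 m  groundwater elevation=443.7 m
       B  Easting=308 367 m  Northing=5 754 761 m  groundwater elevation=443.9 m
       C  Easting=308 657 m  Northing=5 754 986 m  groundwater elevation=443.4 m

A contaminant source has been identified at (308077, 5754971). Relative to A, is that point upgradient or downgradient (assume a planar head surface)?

Three-point gradient (reference A): Δ to B = (20, -350, +0.2), Δ to C = (310, -125, -0.3).
∂h/∂x = -0.001226, ∂h/∂y = -0.0006415 (det = 106000).
Head at (308077, 5754971) = 443.7 + (-0.001226)·(-270) + (-0.0006415)·(-140) = 444.12 m.
That is higher than the 443.7 m at A, so the point is upgradient.

upgradient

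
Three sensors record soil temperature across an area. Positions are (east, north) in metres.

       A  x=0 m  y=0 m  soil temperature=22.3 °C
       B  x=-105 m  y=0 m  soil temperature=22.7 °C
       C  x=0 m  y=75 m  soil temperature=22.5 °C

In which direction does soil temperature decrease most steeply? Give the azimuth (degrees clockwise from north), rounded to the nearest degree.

∂T/∂x = (22.7 − 22.3) / (-105 − 0) = -0.003810
∂T/∂y = (22.5 − 22.3) / (75 − 0) = +0.002667
Steepest decrease is along −∇f: components (+0.003810 E, -0.002667 N).
Azimuth = atan2(+0.003810, -0.002667) = 125.0° ≈ 125°.

125°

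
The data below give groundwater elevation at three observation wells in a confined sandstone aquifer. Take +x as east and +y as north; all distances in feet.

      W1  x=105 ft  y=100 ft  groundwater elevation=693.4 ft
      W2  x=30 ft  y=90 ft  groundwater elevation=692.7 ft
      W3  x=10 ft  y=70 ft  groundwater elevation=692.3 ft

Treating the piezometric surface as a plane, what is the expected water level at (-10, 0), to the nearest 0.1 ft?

With h = a·x + b·y + c and W1 as origin, the differences give:
  (-75)·a + (-10)·b = -0.7
  (-95)·a + (-30)·b = -1.1
Eliminate b (×(-30) and ×(-10), subtract): 1300·a = 10.00 → a = ∂h/∂x = +0.007692
Back-substitute: b = ∂h/∂y = +0.01231.
h(-10, 0) = 693.4 + (+0.007692)·(-115) + (+0.01231)·(-100) = 693.4 -0.885 -1.231 = 691.285 ft.

691.3 ft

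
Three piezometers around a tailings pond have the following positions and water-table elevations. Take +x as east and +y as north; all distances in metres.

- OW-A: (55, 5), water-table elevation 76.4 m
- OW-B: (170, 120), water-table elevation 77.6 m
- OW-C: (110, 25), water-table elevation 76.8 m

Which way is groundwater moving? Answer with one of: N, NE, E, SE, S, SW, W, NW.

SW

With h = a·x + b·y + c and OW-A as origin, the differences give:
  115·a + 115·b = +1.2
  55·a + 20·b = +0.4
Eliminate b (×20 and ×115, subtract): -4025·a = -22.00 → a = ∂h/∂x = +0.005466
Back-substitute: b = ∂h/∂y = +0.004969.
Flow = −∇h = (-0.005466 east, -0.004969 north), which points southwest.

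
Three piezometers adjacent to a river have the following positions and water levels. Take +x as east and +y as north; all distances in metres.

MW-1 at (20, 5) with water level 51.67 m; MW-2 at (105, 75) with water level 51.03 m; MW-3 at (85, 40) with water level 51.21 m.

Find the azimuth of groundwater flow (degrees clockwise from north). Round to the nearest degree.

076°

Differences from MW-1: to MW-2 (Δx, Δy, Δh) = (85, 70, -0.64); to MW-3 = (65, 35, -0.46).
Determinant of the coordinate differences = 85·35 − 65·70 = -1575.
∂h/∂x = [(-0.64)·35 − (-0.46)·70] / -1575 = -0.006222
∂h/∂y = [85·(-0.46) − 65·(-0.64)] / -1575 = -0.001587
Flow direction (−∇h) has components (+0.006222 E, +0.001587 N).
Azimuth = atan2(E, N) = atan2(+0.006222, +0.001587) = 75.7° ≈ 076°.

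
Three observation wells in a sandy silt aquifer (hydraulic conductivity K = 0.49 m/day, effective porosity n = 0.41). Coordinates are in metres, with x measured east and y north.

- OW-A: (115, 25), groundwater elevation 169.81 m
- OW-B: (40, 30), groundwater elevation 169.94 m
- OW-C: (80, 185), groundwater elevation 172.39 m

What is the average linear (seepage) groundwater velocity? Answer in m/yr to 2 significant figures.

7.0 m/yr

With h = a·x + b·y + c and OW-A as origin, the differences give:
  (-75)·a + 5·b = +0.13
  (-35)·a + 160·b = +2.58
Eliminate b (×160 and ×5, subtract): -11825·a = 7.900 → a = ∂h/∂x = -0.0006681
Back-substitute: b = ∂h/∂y = +0.01598.
|∇h| = √(-0.0006681² + 0.01598²) = 0.01599
Seepage velocity v = K·i/n = 0.49 × 0.01599 / 0.41 = 0.01911 m/day = 6.98 m/yr.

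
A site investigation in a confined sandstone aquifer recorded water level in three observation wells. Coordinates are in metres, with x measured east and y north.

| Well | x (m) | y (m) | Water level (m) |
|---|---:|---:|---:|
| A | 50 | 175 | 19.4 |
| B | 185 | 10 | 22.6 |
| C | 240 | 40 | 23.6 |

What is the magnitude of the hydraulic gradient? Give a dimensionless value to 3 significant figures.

0.0201

Three-point gradient (reference A): Δ to B = (135, -165, +3.2), Δ to C = (190, -135, +4.2).
∂h/∂x = +0.01989, ∂h/∂y = -0.003124 (det = 13125).
|∇h| = √(0.01989² + -0.003124²) = 0.02013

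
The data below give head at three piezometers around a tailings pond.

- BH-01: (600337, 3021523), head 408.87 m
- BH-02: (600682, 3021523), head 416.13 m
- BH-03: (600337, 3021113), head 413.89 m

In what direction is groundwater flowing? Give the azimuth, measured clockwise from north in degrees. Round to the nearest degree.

300°

∂h/∂x = (416.13 − 408.87) / (600682 − 600337) = +0.02104
∂h/∂y = (413.89 − 408.87) / (3021113 − 3021523) = -0.01224
Flow direction (−∇h) has components (-0.02104 E, +0.01224 N).
Azimuth = atan2(E, N) = atan2(-0.02104, +0.01224) = 300.2° ≈ 300°.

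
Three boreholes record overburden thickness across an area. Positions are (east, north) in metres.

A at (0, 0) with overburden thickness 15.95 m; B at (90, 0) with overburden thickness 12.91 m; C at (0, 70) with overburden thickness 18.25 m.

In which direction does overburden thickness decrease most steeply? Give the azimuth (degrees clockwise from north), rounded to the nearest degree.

134°

∂d/∂x = (12.91 − 15.95) / (90 − 0) = -0.03378
∂d/∂y = (18.25 − 15.95) / (70 − 0) = +0.03286
Steepest decrease is along −∇f: components (+0.03378 E, -0.03286 N).
Azimuth = atan2(+0.03378, -0.03286) = 134.2° ≈ 134°.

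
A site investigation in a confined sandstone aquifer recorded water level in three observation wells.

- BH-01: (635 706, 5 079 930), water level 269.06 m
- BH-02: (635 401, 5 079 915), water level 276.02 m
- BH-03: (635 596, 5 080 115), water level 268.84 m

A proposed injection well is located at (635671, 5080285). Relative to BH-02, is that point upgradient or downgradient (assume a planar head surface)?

Taking BH-01 as reference: BH-02−BH-01 = (-305, -15, +6.96); BH-03−BH-01 = (-110, 185, -0.22).
Determinant of the coordinate differences = (-305)·185 − (-110)·(-15) = -58075.
∂h/∂x = [(+6.96)·185 − (-0.22)·(-15)] / -58075 = -0.02211
∂h/∂y = [(-305)·(-0.22) − (-110)·(+6.96)] / -58075 = -0.01434
Head at (635671, 5080285) = 269.06 + (-0.02211)·(-35) + (-0.01434)·(355) = 264.74 m.
That is lower than the 276.02 m at BH-02, so the point is downgradient.

downgradient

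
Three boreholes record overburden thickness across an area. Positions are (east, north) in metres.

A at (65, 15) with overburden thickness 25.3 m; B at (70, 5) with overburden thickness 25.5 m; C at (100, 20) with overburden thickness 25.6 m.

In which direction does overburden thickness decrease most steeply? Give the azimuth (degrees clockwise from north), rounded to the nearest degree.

324°

Taking A as reference: B−A = (5, -10, +0.2); C−A = (35, 5, +0.3).
Determinant of the coordinate differences = 5·5 − 35·(-10) = 375.
∂d/∂x = [(+0.2)·5 − (+0.3)·(-10)] / 375 = +0.01067
∂d/∂y = [5·(+0.3) − 35·(+0.2)] / 375 = -0.01467
Steepest decrease is along −∇f: components (-0.01067 E, +0.01467 N).
Azimuth = atan2(-0.01067, +0.01467) = 324.0° ≈ 324°.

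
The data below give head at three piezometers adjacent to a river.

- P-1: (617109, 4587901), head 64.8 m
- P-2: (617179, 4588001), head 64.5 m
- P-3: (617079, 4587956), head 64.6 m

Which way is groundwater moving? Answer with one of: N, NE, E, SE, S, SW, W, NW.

With h = a·x + b·y + c and P-1 as origin, the differences give:
  70·a + 100·b = -0.3
  (-30)·a + 55·b = -0.2
Eliminate b (×55 and ×100, subtract): 6850·a = 3.50 → a = ∂h/∂x = +0.0005109
Back-substitute: b = ∂h/∂y = -0.003358.
Flow = −∇h = (-0.0005109 east, +0.003358 north), which points north.

N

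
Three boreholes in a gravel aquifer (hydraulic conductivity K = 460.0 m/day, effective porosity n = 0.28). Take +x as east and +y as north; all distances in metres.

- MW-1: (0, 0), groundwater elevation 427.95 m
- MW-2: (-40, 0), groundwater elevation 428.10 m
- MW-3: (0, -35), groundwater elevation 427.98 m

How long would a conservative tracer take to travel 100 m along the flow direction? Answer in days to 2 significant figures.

16 days

∂h/∂x = (428.10 − 427.95) / (-40 − 0) = -0.003750
∂h/∂y = (427.98 − 427.95) / (-35 − 0) = -0.0008571
|∇h| = √(-0.003750² + -0.0008571²) = 0.003847
Seepage velocity v = K·i/n = 460.0 × 0.003847 / 0.28 = 6.32 m/day.
t = 100 / 6.32 = 15.82 days.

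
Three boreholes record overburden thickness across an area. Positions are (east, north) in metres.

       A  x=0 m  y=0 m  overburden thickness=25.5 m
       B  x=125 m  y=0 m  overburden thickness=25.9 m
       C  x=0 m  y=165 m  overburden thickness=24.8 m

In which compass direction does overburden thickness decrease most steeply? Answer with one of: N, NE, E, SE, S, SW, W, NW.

NW

∂d/∂x = (25.9 − 25.5) / (125 − 0) = +0.003200
∂d/∂y = (24.8 − 25.5) / (165 − 0) = -0.004242
Steepest decrease is along −∇f = (-0.003200 E, +0.004242 N) → northwest.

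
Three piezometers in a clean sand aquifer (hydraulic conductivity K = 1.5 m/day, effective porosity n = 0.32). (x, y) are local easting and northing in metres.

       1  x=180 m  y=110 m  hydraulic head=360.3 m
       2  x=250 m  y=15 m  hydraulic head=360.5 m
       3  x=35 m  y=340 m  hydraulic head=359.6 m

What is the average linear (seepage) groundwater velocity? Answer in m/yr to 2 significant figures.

21 m/yr

Taking 1 as reference: 2−1 = (70, -95, +0.2); 3−1 = (-145, 230, -0.7).
Solve a·Δx + b·Δy = Δh: det = 70·230 − (-145)·(-95) = 2325.
∂h/∂x = [(+0.2)·230 − (-0.7)·(-95)] / 2325 = -0.008817
∂h/∂y = [70·(-0.7) − (-145)·(+0.2)] / 2325 = -0.008602
|∇h| = √(-0.008817² + -0.008602²) = 0.01232
Seepage velocity v = K·i/n = 1.5 × 0.01232 / 0.32 = 0.05775 m/day = 21.09 m/yr.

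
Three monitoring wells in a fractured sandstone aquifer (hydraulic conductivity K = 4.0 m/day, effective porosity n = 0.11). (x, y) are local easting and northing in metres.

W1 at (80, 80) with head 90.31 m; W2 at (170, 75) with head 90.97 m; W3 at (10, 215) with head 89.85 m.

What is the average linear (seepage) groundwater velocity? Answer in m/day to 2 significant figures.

Differences from W1: to W2 (Δx, Δy, Δh) = (90, -5, +0.66); to W3 = (-70, 135, -0.46).
Determinant of the coordinate differences = 90·135 − (-70)·(-5) = 11800.
∂h/∂x = [(+0.66)·135 − (-0.46)·(-5)] / 11800 = +0.007356
∂h/∂y = [90·(-0.46) − (-70)·(+0.66)] / 11800 = +0.0004068
|∇h| = √(0.007356² + 0.0004068²) = 0.007367
Seepage velocity v = K·i/n = 4.0 × 0.007367 / 0.11 = 0.2679 m/day.

0.27 m/day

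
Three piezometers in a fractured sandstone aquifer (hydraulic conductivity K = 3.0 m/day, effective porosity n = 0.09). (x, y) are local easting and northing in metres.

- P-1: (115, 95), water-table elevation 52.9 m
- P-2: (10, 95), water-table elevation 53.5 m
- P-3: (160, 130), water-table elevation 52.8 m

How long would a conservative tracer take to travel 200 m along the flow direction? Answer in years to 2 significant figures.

With h = a·x + b·y + c and P-1 as origin, the differences give:
  (-105)·a + 0·b = +0.6
  45·a + 35·b = -0.1
Eliminate b (×35 and ×0, subtract): -3675·a = 21.00 → a = ∂h/∂x = -0.005714
Back-substitute: b = ∂h/∂y = +0.004490.
|∇h| = √(-0.005714² + 0.004490²) = 0.007267
Seepage velocity v = K·i/n = 3.0 × 0.007267 / 0.09 = 0.2422 m/day.
t = 200 / 0.2422 = 825.8 days = 2.26 years.

2.3 years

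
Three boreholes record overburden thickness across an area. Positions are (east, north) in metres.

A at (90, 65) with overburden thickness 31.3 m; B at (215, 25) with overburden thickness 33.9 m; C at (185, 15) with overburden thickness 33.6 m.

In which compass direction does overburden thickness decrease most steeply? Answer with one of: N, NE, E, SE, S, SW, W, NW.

NW

Differences from A: to B (Δx, Δy, Δh) = (125, -40, +2.6); to C = (95, -50, +2.3).
Determinant of the coordinate differences = 125·(-50) − 95·(-40) = -2450.
∂d/∂x = [(+2.6)·(-50) − (+2.3)·(-40)] / -2450 = +0.01551
∂d/∂y = [125·(+2.3) − 95·(+2.6)] / -2450 = -0.01653
Steepest decrease is along −∇f = (-0.01551 E, +0.01653 N) → northwest.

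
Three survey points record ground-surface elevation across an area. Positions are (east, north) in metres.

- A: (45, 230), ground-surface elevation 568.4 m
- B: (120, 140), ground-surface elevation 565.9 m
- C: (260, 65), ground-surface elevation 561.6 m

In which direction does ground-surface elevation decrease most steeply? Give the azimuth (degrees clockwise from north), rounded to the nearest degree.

With z = a·x + b·y + c and A as origin, the differences give:
  75·a + (-90)·b = -2.5
  215·a + (-165)·b = -6.8
Eliminate b (×(-165) and ×(-90), subtract): 6975·a = -199.50 → a = ∂z/∂x = -0.02860
Back-substitute: b = ∂z/∂y = +0.003943.
Steepest decrease is along −∇f: components (+0.02860 E, -0.003943 N).
Azimuth = atan2(+0.02860, -0.003943) = 97.8° ≈ 098°.

098°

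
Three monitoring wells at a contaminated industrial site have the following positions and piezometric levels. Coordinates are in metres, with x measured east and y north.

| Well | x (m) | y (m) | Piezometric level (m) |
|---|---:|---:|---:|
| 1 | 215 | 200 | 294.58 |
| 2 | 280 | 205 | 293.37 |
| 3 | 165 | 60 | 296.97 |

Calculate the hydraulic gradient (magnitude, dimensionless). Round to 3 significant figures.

With h = a·x + b·y + c and 1 as origin, the differences give:
  65·a + 5·b = -1.21
  (-50)·a + (-140)·b = +2.39
Eliminate b (×(-140) and ×5, subtract): -8850·a = 157.450 → a = ∂h/∂x = -0.01779
Back-substitute: b = ∂h/∂y = -0.01072.
|∇h| = √(-0.01779² + -0.01072²) = 0.02077

0.0208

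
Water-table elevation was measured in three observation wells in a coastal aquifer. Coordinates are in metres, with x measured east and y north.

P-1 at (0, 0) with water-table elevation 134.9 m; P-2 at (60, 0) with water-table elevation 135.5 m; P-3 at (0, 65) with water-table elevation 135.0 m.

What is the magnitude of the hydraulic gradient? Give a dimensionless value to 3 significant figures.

0.0101

∂h/∂x = (135.5 − 134.9) / (60 − 0) = +0.010000
∂h/∂y = (135.0 − 134.9) / (65 − 0) = +0.001538
|∇h| = √(0.010000² + 0.001538²) = 0.01012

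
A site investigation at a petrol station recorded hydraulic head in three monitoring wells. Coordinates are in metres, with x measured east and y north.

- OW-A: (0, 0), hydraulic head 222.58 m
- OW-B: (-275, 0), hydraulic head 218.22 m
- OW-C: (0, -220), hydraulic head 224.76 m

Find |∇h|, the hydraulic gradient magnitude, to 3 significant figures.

0.0187

∂h/∂x = (218.22 − 222.58) / (-275 − 0) = +0.01585
∂h/∂y = (224.76 − 222.58) / (-220 − 0) = -0.009909
|∇h| = √(0.01585² + -0.009909²) = 0.01869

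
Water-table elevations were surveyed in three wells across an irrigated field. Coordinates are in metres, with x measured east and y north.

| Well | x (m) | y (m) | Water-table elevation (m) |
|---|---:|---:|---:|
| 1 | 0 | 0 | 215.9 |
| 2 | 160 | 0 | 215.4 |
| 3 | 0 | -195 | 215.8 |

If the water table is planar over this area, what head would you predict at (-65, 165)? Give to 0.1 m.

216.2 m

∂h/∂x = (215.4 − 215.9) / (160 − 0) = -0.003125
∂h/∂y = (215.8 − 215.9) / (-195 − 0) = +0.0005128
h(-65, 165) = 215.9 + (-0.003125)·(-65) + (+0.0005128)·(165) = 215.9 +0.203 +0.085 = 216.188 m.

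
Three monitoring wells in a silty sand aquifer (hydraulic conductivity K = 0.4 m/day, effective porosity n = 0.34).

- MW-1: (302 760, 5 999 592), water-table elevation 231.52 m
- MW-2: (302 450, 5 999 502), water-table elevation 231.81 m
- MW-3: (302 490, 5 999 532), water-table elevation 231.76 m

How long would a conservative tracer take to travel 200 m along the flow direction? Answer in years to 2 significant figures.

Differences from MW-1: to MW-2 (Δx, Δy, Δh) = (-310, -90, +0.29); to MW-3 = (-270, -60, +0.24).
Determinant of the coordinate differences = (-310)·(-60) − (-270)·(-90) = -5700.
∂h/∂x = [(+0.29)·(-60) − (+0.24)·(-90)] / -5700 = -0.0007368
∂h/∂y = [(-310)·(+0.24) − (-270)·(+0.29)] / -5700 = -0.0006842
|∇h| = √(-0.0007368² + -0.0006842²) = 0.001005
Seepage velocity v = K·i/n = 0.4 × 0.001005 / 0.34 = 0.001182 m/day.
t = 200 / 0.001182 = 1.692e+05 days = 463 years.

460 years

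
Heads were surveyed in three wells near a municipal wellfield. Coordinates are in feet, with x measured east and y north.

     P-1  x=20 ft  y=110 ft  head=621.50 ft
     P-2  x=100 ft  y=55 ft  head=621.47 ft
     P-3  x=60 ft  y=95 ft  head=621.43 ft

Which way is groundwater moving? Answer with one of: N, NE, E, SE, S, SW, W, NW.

NE

With h = a·x + b·y + c and P-1 as origin, the differences give:
  80·a + (-55)·b = -0.03
  40·a + (-15)·b = -0.07
Eliminate b (×(-15) and ×(-55), subtract): 1000·a = -3.400 → a = ∂h/∂x = -0.003400
Back-substitute: b = ∂h/∂y = -0.004400.
Flow = −∇h = (+0.003400 east, +0.004400 north), which points northeast.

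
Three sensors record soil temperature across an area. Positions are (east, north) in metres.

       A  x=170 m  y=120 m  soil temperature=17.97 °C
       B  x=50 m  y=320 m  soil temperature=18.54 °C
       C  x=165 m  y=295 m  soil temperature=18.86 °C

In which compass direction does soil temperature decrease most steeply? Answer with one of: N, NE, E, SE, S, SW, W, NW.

Differences from A: to B (Δx, Δy, Δh) = (-120, 200, +0.57); to C = (-5, 175, +0.89).
Determinant of the coordinate differences = (-120)·175 − (-5)·200 = -20000.
∂T/∂x = [(+0.57)·175 − (+0.89)·200] / -20000 = +0.003913
∂T/∂y = [(-120)·(+0.89) − (-5)·(+0.57)] / -20000 = +0.005198
Steepest decrease is along −∇f = (-0.003913 E, -0.005198 N) → southwest.

SW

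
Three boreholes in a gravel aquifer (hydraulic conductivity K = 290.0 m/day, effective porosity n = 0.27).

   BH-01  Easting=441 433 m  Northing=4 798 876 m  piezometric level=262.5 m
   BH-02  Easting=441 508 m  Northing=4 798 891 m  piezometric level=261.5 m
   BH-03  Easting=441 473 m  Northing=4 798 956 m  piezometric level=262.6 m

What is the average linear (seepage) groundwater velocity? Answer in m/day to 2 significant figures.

Three-point gradient (reference BH-01): Δ to BH-02 = (75, 15, -1.0), Δ to BH-03 = (40, 80, +0.1).
∂h/∂x = -0.01509, ∂h/∂y = +0.008796 (det = 5400).
|∇h| = √(-0.01509² + 0.008796²) = 0.01747
Seepage velocity v = K·i/n = 290.0 × 0.01747 / 0.27 = 18.76 m/day.

19 m/day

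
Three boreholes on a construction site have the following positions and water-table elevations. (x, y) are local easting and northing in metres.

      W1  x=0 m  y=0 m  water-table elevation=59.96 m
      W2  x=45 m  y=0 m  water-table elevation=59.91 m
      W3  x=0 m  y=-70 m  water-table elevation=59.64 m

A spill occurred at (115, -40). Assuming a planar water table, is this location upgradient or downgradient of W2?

∂h/∂x = (59.91 − 59.96) / (45 − 0) = -0.001111
∂h/∂y = (59.64 − 59.96) / (-70 − 0) = +0.004571
Head at (115, -40) = 59.96 + (-0.001111)·(115) + (+0.004571)·(-40) = 59.65 m.
That is lower than the 59.91 m at W2, so the point is downgradient.

downgradient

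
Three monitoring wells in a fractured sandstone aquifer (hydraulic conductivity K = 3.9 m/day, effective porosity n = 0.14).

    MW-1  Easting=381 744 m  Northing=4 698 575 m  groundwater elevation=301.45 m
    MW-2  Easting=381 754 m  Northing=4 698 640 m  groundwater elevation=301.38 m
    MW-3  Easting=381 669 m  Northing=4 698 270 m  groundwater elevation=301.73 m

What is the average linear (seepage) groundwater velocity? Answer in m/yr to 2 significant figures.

22 m/yr

Taking MW-1 as reference: MW-2−MW-1 = (10, 65, -0.07); MW-3−MW-1 = (-75, -305, +0.28).
Determinant of the coordinate differences = 10·(-305) − (-75)·65 = 1825.
∂h/∂x = [(-0.07)·(-305) − (+0.28)·65] / 1825 = +0.001726
∂h/∂y = [10·(+0.28) − (-75)·(-0.07)] / 1825 = -0.001342
|∇h| = √(0.001726² + -0.001342²) = 0.002186
Seepage velocity v = K·i/n = 3.9 × 0.002186 / 0.14 = 0.0609 m/day = 22.24 m/yr.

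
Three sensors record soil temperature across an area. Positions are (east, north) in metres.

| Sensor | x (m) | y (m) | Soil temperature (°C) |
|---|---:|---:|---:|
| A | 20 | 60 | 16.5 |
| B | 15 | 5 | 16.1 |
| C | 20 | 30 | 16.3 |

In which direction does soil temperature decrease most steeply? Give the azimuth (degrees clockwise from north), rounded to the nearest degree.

225°

Taking A as reference: B−A = (-5, -55, -0.4); C−A = (0, -30, -0.2).
Solve a·Δx + b·Δy = ΔT: det = (-5)·(-30) − 0·(-55) = 150.
∂T/∂x = [(-0.4)·(-30) − (-0.2)·(-55)] / 150 = +0.006667
∂T/∂y = [(-5)·(-0.2) − 0·(-0.4)] / 150 = +0.006667
Steepest decrease is along −∇f: components (-0.006667 E, -0.006667 N).
Azimuth = atan2(-0.006667, -0.006667) = 225.0° ≈ 225°.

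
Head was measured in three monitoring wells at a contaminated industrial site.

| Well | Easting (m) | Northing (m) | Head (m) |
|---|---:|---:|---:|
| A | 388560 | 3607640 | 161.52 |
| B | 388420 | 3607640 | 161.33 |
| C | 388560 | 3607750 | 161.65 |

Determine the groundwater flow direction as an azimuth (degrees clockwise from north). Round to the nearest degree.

∂h/∂x = (161.33 − 161.52) / (388420 − 388560) = +0.001357
∂h/∂y = (161.65 − 161.52) / (3607750 − 3607640) = +0.001182
Flow direction (−∇h) has components (-0.001357 E, -0.001182 N).
Azimuth = atan2(E, N) = atan2(-0.001357, -0.001182) = 229.0° ≈ 229°.

229°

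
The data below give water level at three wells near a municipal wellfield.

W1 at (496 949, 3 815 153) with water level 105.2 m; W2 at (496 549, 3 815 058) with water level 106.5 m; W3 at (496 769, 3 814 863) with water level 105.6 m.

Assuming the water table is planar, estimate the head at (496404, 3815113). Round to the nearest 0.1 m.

107.0 m

Differences from W1: to W2 (Δx, Δy, Δh) = (-400, -95, +1.3); to W3 = (-180, -290, +0.4).
Solve a·Δx + b·Δy = Δh: det = (-400)·(-290) − (-180)·(-95) = 98900.
∂h/∂x = [(+1.3)·(-290) − (+0.4)·(-95)] / 98900 = -0.003428
∂h/∂y = [(-400)·(+0.4) − (-180)·(+1.3)] / 98900 = +0.0007482
h(496404, 3815113) = 105.2 + (-0.003428)·(-545) + (+0.0007482)·(-40) = 105.2 +1.868 -0.030 = 107.038 m.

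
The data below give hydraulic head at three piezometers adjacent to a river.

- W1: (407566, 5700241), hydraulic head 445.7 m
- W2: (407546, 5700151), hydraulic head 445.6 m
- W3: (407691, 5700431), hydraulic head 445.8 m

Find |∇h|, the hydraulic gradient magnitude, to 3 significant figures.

0.00195

Taking W1 as reference: W2−W1 = (-20, -90, -0.1); W3−W1 = (125, 190, +0.1).
Solve a·Δx + b·Δy = Δh: det = (-20)·190 − 125·(-90) = 7450.
∂h/∂x = [(-0.1)·190 − (+0.1)·(-90)] / 7450 = -0.001342
∂h/∂y = [(-20)·(+0.1) − 125·(-0.1)] / 7450 = +0.001409
|∇h| = √(-0.001342² + 0.001409²) = 0.001946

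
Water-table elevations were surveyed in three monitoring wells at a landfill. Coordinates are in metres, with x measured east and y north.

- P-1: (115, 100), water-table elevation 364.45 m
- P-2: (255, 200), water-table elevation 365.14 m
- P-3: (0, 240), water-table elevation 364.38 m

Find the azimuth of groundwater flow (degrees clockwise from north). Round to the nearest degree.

Differences from P-1: to P-2 (Δx, Δy, Δh) = (140, 100, +0.69); to P-3 = (-115, 140, -0.07).
Determinant of the coordinate differences = 140·140 − (-115)·100 = 31100.
∂h/∂x = [(+0.69)·140 − (-0.07)·100] / 31100 = +0.003331
∂h/∂y = [140·(-0.07) − (-115)·(+0.69)] / 31100 = +0.002236
Flow direction (−∇h) has components (-0.003331 E, -0.002236 N).
Azimuth = atan2(E, N) = atan2(-0.003331, -0.002236) = 236.1° ≈ 236°.

236°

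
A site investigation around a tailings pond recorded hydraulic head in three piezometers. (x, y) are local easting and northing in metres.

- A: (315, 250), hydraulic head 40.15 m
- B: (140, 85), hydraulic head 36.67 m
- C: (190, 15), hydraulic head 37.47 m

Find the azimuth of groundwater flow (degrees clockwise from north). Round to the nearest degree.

With h = a·x + b·y + c and A as origin, the differences give:
  (-175)·a + (-165)·b = -3.48
  (-125)·a + (-235)·b = -2.68
Eliminate b (×(-235) and ×(-165), subtract): 20500·a = 375.600 → a = ∂h/∂x = +0.01832
Back-substitute: b = ∂h/∂y = +0.001659.
Flow direction (−∇h) has components (-0.01832 E, -0.001659 N).
Azimuth = atan2(E, N) = atan2(-0.01832, -0.001659) = 264.8° ≈ 265°.

265°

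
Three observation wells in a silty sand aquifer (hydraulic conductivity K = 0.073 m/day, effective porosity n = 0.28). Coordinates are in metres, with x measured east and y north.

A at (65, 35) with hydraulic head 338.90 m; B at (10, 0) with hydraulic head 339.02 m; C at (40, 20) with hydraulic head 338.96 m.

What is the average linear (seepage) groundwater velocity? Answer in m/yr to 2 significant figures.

0.81 m/yr

Taking A as reference: B−A = (-55, -35, +0.12); C−A = (-25, -15, +0.06).
Solve a·Δx + b·Δy = Δh: det = (-55)·(-15) − (-25)·(-35) = -50.
∂h/∂x = [(+0.12)·(-15) − (+0.06)·(-35)] / -50 = -0.006000
∂h/∂y = [(-55)·(+0.06) − (-25)·(+0.12)] / -50 = +0.006000
|∇h| = √(-0.006000² + 0.006000²) = 0.008485
Seepage velocity v = K·i/n = 0.073 × 0.008485 / 0.28 = 0.002212 m/day = 0.8079 m/yr.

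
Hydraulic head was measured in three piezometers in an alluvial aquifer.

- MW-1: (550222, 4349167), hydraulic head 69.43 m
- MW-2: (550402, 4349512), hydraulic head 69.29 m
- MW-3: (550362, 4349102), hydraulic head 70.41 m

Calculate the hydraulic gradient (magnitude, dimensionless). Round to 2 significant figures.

Differences from MW-1: to MW-2 (Δx, Δy, Δh) = (180, 345, -0.14); to MW-3 = (140, -65, +0.98).
Solve a·Δx + b·Δy = Δh: det = 180·(-65) − 140·345 = -60000.
∂h/∂x = [(-0.14)·(-65) − (+0.98)·345] / -60000 = +0.005483
∂h/∂y = [180·(+0.98) − 140·(-0.14)] / -60000 = -0.003267
|∇h| = √(0.005483² + -0.003267²) = 0.006383

0.0064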